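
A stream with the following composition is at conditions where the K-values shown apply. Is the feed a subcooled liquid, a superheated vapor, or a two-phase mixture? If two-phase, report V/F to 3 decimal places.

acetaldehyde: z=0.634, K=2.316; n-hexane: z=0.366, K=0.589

ΣzᵢKᵢ = 1.684; Σzᵢ/Kᵢ = 0.895.
Since Σzᵢ/Kᵢ < 1 the mixture is above its dew point — single vapor phase.

superheated vapor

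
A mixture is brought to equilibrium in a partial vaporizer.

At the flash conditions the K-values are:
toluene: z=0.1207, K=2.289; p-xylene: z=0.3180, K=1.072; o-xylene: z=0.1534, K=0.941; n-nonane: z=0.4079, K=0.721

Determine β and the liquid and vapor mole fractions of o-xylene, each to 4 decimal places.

Newton iteration, β⁰ = 0.58:
  β = 0.5800: g = -0.03414, g' = -0.1129 → β = 0.2777
  β = 0.2777: g = 0.00445, g' = -0.1482 → β = 0.3078
  β = 0.3078: g = 0.00008, g' = -0.1429 → β = 0.3083
Converged at β = 0.3083.
Compositions from xᵢ = zᵢ/(1+β(Kᵢ−1)), yᵢ = Kᵢxᵢ:
  toluene: x = 0.0864, y = 0.1977
  p-xylene: x = 0.3111, y = 0.3335
  o-xylene: x = 0.1562, y = 0.1470
  n-nonane: x = 0.4463, y = 0.3218

β = 0.3083, x_o-xylene = 0.1562, y_o-xylene = 0.1470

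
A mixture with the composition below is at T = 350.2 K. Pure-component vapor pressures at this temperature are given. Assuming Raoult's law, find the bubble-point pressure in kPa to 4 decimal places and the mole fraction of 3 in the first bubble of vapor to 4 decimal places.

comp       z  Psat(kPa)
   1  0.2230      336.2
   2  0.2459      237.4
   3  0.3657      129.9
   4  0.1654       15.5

At the bubble point ψ → 0, so ΣzᵢKᵢ = 1 with Kᵢ = Pᵢˢᵃᵗ/P ⇒ P = ΣzᵢPᵢˢᵃᵗ.
P = 0.2230·336.2 + 0.2459·237.4 + 0.3657·129.9 + 0.1654·15.5 = 183.4174 kPa
yᵢ = zᵢPᵢˢᵃᵗ/P ⇒ y_3 = 0.3657·129.9/183.4174 = 0.2590

Pbub = 183.4174 kPa, y_3 = 0.2590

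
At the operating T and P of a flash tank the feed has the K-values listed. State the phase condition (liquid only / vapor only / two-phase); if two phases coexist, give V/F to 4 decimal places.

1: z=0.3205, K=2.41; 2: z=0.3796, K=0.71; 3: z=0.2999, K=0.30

ΣzᵢKᵢ = 1.1319; Σzᵢ/Kᵢ = 1.6673.
Both exceed 1, so a two-phase solution exists.
Rachford–Rice: g(ψ) = Σ zᵢ(Kᵢ−1)/(1+ψ(Kᵢ−1)) = 0.
Newton–Raphson from ψ = 0.5:
  ψ = 0.5000: g = -0.18668, g' = -0.6107 → ψ = 0.1943
  ψ = 0.1943: g = -0.00492, g' = -0.6253 → ψ = 0.1864
  ψ = 0.1864: g = 0.00002, g' = -0.6296 → ψ = 0.1865
Converged at ψ = 0.1865.

two-phase, V/F = 0.1865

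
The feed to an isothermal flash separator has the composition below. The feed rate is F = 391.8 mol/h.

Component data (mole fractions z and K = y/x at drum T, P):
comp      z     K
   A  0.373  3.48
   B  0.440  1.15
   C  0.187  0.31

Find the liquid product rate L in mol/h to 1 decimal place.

Material balance + equilibrium reduce to Σ zᵢ(Kᵢ−1)/(1+V/F(Kᵢ−1)) = 0.
Check two-phase: ΣzᵢKᵢ = 1.862 > 1 and Σzᵢ/Kᵢ = 1.093 > 1, so g(0) = 0.862 > 0 and g(1) = -0.093 < 0.
Newton iteration, V/F⁰ = 0.51:
  V/F = 0.510: g = 0.2707, g' = -0.668 → V/F = 0.915
  V/F = 0.915: g = -0.0093, g' = -0.878 → V/F = 0.905
Converged at V/F = 0.905.
Then V = V/F·F = 0.9046·391.8 = 354.4 mol/h and L = F − V = 37.4 mol/h.

L = 37.4 mol/h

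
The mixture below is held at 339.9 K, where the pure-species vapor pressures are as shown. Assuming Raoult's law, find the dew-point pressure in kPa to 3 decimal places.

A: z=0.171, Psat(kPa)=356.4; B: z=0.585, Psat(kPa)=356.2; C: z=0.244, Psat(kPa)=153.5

At the dew point ψ → 1, so Σzᵢ/Kᵢ = 1 with Kᵢ = Pᵢˢᵃᵗ/P ⇒ 1/P = Σzᵢ/Pᵢˢᵃᵗ.
1/P = 0.171/356.4 + 0.585/356.2 + 0.244/153.5 = 0.003712 ⇒ P = 269.418 kPa

Pdew = 269.418 kPa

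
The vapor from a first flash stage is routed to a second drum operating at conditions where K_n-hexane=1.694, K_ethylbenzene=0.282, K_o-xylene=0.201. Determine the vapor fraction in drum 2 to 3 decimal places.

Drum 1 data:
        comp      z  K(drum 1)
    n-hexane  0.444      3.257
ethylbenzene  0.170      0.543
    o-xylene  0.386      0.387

Drum 1:
Newton–Raphson from ψ₁ = 0.5:
  ψ₁ = 0.500: g = 0.0289, g' = -0.860 → ψ₁ = 0.534
Converged at ψ₁ = 0.534.
Drum-1 compositions:
  n-hexane: x = 0.201, y = 0.656
  ethylbenzene: x = 0.225, y = 0.122
  o-xylene: x = 0.574, y = 0.222
Drum-2 feed = drum-1 vapor: z₂ = (0.6559, 0.1221, 0.2221).
Drum 2:
Let ψ₂ = V/F and solve Σ zᵢ(Kᵢ−1)/(1+ψ₂(Kᵢ−1)) = 0.
Check two-phase: ΣzᵢKᵢ = 1.190 > 1 and Σzᵢ/Kᵢ = 1.925 > 1, so g(0) = 0.190 > 0 and g(1) = -0.925 < 0.
Iterate (Newton) starting at ψ₂ = 0.5:
  ψ₂ = 0.500: g = -0.0943, g' = -0.720 → ψ₂ = 0.369
  ψ₂ = 0.369: g = -0.0086, g' = -0.602 → ψ₂ = 0.355
Converged at ψ₂ = 0.355.
  n-hexane: x = 0.526, y = 0.892
  ethylbenzene: x = 0.164, y = 0.046
  o-xylene: x = 0.310, y = 0.062

V/F (drum 2) = 0.355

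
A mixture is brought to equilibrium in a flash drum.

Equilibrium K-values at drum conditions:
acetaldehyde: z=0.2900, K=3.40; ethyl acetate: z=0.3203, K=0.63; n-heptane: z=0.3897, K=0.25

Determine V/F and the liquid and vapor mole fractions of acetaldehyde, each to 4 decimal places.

V/F = 0.1986, x_acetaldehyde = 0.1964, y_acetaldehyde = 0.6677

Material balance + equilibrium reduce to Σ zᵢ(Kᵢ−1)/(1+V/F(Kᵢ−1)) = 0.
g(0) = ΣzᵢKᵢ − 1 = 0.2852 and g(1) = 1 − Σzᵢ/Kᵢ = -1.1525, so a root lies in (0, 1).
Iterate (Newton) starting at V/F = 0.31:
  V/F = 0.3100: g = -0.11560, g' = -0.9773 → V/F = 0.1917
  V/F = 0.1917: g = 0.00776, g' = -1.1333 → V/F = 0.1986
Converged at V/F = 0.1986.
Compositions from xᵢ = zᵢ/(1+V/F(Kᵢ−1)), yᵢ = Kᵢxᵢ:
  acetaldehyde: x = 0.1964, y = 0.6677
  ethyl acetate: x = 0.3457, y = 0.2178
  n-heptane: x = 0.4579, y = 0.1145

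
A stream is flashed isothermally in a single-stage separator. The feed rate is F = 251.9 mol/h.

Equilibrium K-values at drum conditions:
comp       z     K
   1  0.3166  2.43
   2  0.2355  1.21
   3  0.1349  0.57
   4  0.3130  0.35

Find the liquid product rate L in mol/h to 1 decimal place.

L = 156.4 mol/h

Rachford–Rice: g(ψ) = Σ zᵢ(Kᵢ−1)/(1+ψ(Kᵢ−1)) = 0.
Check two-phase: ΣzᵢKᵢ = 1.2407 > 1 and Σzᵢ/Kᵢ = 1.4559 > 1, so g(0) = 0.2407 > 0 and g(1) = -0.4559 < 0.
Newton–Raphson from ψ = 0.5:
  ψ = 0.5000: g = -0.06656, g' = -0.5593 → ψ = 0.3810
  ψ = 0.3810: g = -0.00094, g' = -0.5495 → ψ = 0.3793
Converged at ψ = 0.3793.
Then V = ψ·F = 0.3793·251.9 = 95.5 mol/h and L = F − V = 156.4 mol/h.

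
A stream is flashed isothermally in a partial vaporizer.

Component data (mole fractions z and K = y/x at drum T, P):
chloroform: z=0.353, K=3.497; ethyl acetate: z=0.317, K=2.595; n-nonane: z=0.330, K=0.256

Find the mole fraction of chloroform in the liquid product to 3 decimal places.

Rachford–Rice: g(β) = Σ zᵢ(Kᵢ−1)/(1+β(Kᵢ−1)) = 0.
g(0) = ΣzᵢKᵢ − 1 = 1.142 and g(1) = 1 − Σzᵢ/Kᵢ = -0.512, so a root lies in (0, 1).
Newton–Raphson from β = 0.42:
  β = 0.420: g = 0.3759, g' = -1.200 → β = 0.733
  β = 0.733: g = 0.0042, g' = -1.330 → β = 0.736
Converged at β = 0.736.
Compositions from xᵢ = zᵢ/(1+β(Kᵢ−1)), yᵢ = Kᵢxᵢ:
  chloroform: x = 0.124, y = 0.435
  ethyl acetate: x = 0.146, y = 0.378
  n-nonane: x = 0.730, y = 0.187

x_chloroform = 0.124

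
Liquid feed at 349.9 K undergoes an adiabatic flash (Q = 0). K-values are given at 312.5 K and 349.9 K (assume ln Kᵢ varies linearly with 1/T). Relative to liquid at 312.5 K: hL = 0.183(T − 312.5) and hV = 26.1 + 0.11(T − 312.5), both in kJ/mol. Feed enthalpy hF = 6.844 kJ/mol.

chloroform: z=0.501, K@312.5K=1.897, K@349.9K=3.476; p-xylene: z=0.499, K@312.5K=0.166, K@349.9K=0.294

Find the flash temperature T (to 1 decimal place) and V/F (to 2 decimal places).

Adiabatic flash: solve Rachford–Rice at each trial T, then check hF = ψ·hV(T) + (1−ψ)·hL(T).
  T = 312.5 K: K = (1.897, 0.166), RR gives ψ = 0.044, H_out = 1.159 kJ/mol
  T = 349.9 K: K = (3.476, 0.294), RR gives ψ = 0.508, H_out = 18.718 kJ/mol
  T = 331.2 K: K = (2.612, 0.225), RR gives ψ = 0.337, H_out = 11.746 kJ/mol
  T = 321.9 K: K = (2.238, 0.194), RR gives ψ = 0.219, H_out = 7.277 kJ/mol
  T = 317.2 K: K = (2.063, 0.180), RR gives ψ = 0.141, H_out = 4.501 kJ/mol
  T = 319.5 K: K = (2.148, 0.187), RR gives ψ = 0.181, H_out = 5.917 kJ/mol
Linear interpolation between T = 319.5 (H_out = 5.917) and T = 321.9 (H_out = 7.277) on hF = 6.844 gives T ≈ 321.1 K, at which ψ = 0.21.

T = 321.1 K, V/F = 0.21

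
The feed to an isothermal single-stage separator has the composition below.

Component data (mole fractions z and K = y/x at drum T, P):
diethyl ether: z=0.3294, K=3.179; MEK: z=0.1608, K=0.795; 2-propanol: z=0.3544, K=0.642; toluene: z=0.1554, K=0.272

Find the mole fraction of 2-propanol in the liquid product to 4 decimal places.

x_2-propanol = 0.4243

Material balance + equilibrium reduce to Σ zᵢ(Kᵢ−1)/(1+ψ(Kᵢ−1)) = 0.
Check two-phase: ΣzᵢKᵢ = 1.4448 > 1 and Σzᵢ/Kᵢ = 1.4292 > 1, so g(0) = 0.4448 > 0 and g(1) = -0.4292 < 0.
Newton–Raphson from ψ = 0.5:
  ψ = 0.5000: g = -0.02564, g' = -0.6376 → ψ = 0.4598
  ψ = 0.4598: g = 0.00022, g' = -0.6497 → ψ = 0.4601
Converged at ψ = 0.4601.
Compositions from xᵢ = zᵢ/(1+ψ(Kᵢ−1)), yᵢ = Kᵢxᵢ:
  diethyl ether: x = 0.1645, y = 0.5229
  MEK: x = 0.1775, y = 0.1412
  2-propanol: x = 0.4243, y = 0.2724
  toluene: x = 0.2337, y = 0.0636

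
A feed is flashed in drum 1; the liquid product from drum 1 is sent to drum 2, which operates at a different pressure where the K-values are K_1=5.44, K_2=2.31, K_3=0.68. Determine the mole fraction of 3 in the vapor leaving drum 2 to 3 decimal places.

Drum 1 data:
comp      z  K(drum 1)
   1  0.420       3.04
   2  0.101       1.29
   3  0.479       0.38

y_3 (drum 2) = 0.613

Drum 1:
Let ψ₁ = V/F and solve Σ zᵢ(Kᵢ−1)/(1+ψ₁(Kᵢ−1)) = 0.
Feasibility: ΣzᵢKᵢ = 1.589, Σzᵢ/Kᵢ = 1.477 — both > 1, two phases present.
Newton iteration, ψ₁⁰ = 0.5:
  ψ₁ = 0.500: g = 0.0193, g' = -0.822 → ψ₁ = 0.524
Converged at ψ₁ = 0.524.
Drum-1 compositions:
  1: x = 0.203, y = 0.617
  2: x = 0.088, y = 0.113
  3: x = 0.709, y = 0.270
Drum-2 feed = drum-1 liquid: z₂ = (0.2031, 0.0877, 0.7092).
Drum 2:
Let ψ₂ = V/F and solve Σ zᵢ(Kᵢ−1)/(1+ψ₂(Kᵢ−1)) = 0.
Check two-phase: ΣzᵢKᵢ = 1.790 > 1 and Σzᵢ/Kᵢ = 1.118 > 1, so g(0) = 0.790 > 0 and g(1) = -0.118 < 0.
Newton iteration, ψ₂⁰ = 0.33:
  ψ₂ = 0.330: g = 0.1922, g' = -0.823 → ψ₂ = 0.564
  ψ₂ = 0.564: g = 0.0466, g' = -0.484 → ψ₂ = 0.660
  ψ₂ = 0.660: g = 0.0033, g' = -0.419 → ψ₂ = 0.668
Converged at ψ₂ = 0.668.
  1: x = 0.051, y = 0.279
  2: x = 0.047, y = 0.108
  3: x = 0.902, y = 0.613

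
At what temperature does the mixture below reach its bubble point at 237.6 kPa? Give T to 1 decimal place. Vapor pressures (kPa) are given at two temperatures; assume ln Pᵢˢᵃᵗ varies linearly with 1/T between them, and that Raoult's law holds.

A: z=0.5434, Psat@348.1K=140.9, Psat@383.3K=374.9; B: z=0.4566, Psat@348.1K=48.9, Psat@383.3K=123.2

Bubble-point temperature: ΣzᵢPᵢˢᵃᵗ(T) = P. Interpolate ln Pᵢˢᵃᵗ = aᵢ + bᵢ/T.
  T = 348.1 K: ΣzᵢPᵢˢᵃᵗ = 98.89 kPa
  T = 383.3 K: ΣzᵢPᵢˢᵃᵗ = 259.97 kPa
  T = 365.7 K: ΣzᵢPᵢˢᵃᵗ = 164.10 kPa
  T = 374.5 K: ΣzᵢPᵢˢᵃᵗ = 207.67 kPa
  T = 378.9 K: ΣzᵢPᵢˢᵃᵗ = 232.66 kPa
  T = 381.1 K: ΣzᵢPᵢˢᵃᵗ = 246.01 kPa
Interpolating between 378.9 K and 381.1 K gives T ≈ 379.7 K.

T = 379.7 K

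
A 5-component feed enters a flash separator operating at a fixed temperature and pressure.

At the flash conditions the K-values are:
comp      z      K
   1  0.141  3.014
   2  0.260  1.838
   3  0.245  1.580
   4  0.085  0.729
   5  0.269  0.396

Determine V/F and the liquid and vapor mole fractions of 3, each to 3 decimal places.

V/F = 0.787, x_3 = 0.168, y_3 = 0.266

Rachford–Rice: g(V/F) = Σ zᵢ(Kᵢ−1)/(1+V/F(Kᵢ−1)) = 0.
g(0) = ΣzᵢKᵢ − 1 = 0.458 and g(1) = 1 − Σzᵢ/Kᵢ = -0.139, so a root lies in (0, 1).
Newton iteration, V/F⁰ = 0.6:
  V/F = 0.600: g = 0.0967, g' = -0.494 → V/F = 0.796
  V/F = 0.796: g = -0.0052, g' = -0.563 → V/F = 0.787
Converged at V/F = 0.787.
Compositions from xᵢ = zᵢ/(1+V/F(Kᵢ−1)), yᵢ = Kᵢxᵢ:
  1: x = 0.055, y = 0.164
  2: x = 0.157, y = 0.288
  3: x = 0.168, y = 0.266
  4: x = 0.108, y = 0.079
  5: x = 0.512, y = 0.203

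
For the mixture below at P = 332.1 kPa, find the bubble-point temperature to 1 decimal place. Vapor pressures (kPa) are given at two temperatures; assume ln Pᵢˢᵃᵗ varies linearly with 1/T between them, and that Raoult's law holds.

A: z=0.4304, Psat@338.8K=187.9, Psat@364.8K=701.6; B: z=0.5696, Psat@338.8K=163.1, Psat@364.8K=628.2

T = 350.9 K

Bubble-point temperature: ΣzᵢPᵢˢᵃᵗ(T) = P. Interpolate ln Pᵢˢᵃᵗ = aᵢ + bᵢ/T.
  T = 338.8 K: ΣzᵢPᵢˢᵃᵗ = 173.77 kPa
  T = 364.8 K: ΣzᵢPᵢˢᵃᵗ = 659.79 kPa
  T = 351.8 K: ΣzᵢPᵢˢᵃᵗ = 347.05 kPa
  T = 345.3 K: ΣzᵢPᵢˢᵃᵗ = 247.18 kPa
  T = 348.6 K: ΣzᵢPᵢˢᵃᵗ = 294.12 kPa
  T = 350.2 K: ΣzᵢPᵢˢᵃᵗ = 319.61 kPa
Interpolating between 350.2 K and 351.8 K gives T ≈ 350.9 K.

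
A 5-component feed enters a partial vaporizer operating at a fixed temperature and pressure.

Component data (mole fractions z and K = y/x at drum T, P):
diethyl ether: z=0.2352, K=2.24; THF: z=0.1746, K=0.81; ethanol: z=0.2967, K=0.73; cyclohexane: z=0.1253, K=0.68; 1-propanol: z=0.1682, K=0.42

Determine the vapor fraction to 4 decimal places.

Newton iteration, ψ⁰ = 0.5:
  ψ = 0.5000: g = -0.13437, g' = -0.3048 → ψ = 0.0592
  ψ = 0.0592: g = 0.01485, g' = -0.4167 → ψ = 0.0948
  ψ = 0.0948: g = 0.00038, g' = -0.3959 → ψ = 0.0958
Converged at ψ = 0.0958.

ψ = 0.0958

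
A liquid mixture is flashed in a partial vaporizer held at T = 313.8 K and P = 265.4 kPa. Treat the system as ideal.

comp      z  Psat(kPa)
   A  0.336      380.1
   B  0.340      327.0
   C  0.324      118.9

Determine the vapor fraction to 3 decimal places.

ψ = 0.241

Raoult's law: Kᵢ = Pᵢˢᵃᵗ/P = Pᵢˢᵃᵗ/265.4.
  K_A = 380.1/265.4 = 1.43218, K_B = 327.0/265.4 = 1.23210, K_C = 118.9/265.4 = 0.44800
Let ψ = V/F and solve Σ zᵢ(Kᵢ−1)/(1+ψ(Kᵢ−1)) = 0.
Feasibility: ΣzᵢKᵢ = 1.045, Σzᵢ/Kᵢ = 1.234 — both > 1, two phases present.
Iterate (Newton) starting at ψ = 0.43:
  ψ = 0.430: g = -0.0403, g' = -0.230 → ψ = 0.254
  ψ = 0.254: g = -0.0027, g' = -0.201 → ψ = 0.241
Converged at ψ = 0.241.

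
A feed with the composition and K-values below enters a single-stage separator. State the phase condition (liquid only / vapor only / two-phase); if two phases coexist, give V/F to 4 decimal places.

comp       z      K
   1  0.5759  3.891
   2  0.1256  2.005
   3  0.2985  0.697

vapor only

ΣzᵢKᵢ = 2.7007; Σzᵢ/Kᵢ = 0.6389.
Since Σzᵢ/Kᵢ < 1 the mixture is above its dew point — single vapor phase.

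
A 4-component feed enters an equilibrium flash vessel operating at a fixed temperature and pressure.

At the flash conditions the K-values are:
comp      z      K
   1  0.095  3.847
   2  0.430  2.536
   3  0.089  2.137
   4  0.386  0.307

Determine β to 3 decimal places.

Material balance + equilibrium reduce to Σ zᵢ(Kᵢ−1)/(1+β(Kᵢ−1)) = 0.
g(0) = ΣzᵢKᵢ − 1 = 0.765 and g(1) = 1 − Σzᵢ/Kᵢ = -0.493, so a root lies in (0, 1).
Iterate (Newton) starting at β = 0.5:
  β = 0.500: g = 0.1404, g' = -0.936 → β = 0.650
  β = 0.650: g = -0.0031, g' = -1.001 → β = 0.647
Converged at β = 0.647.

β = 0.647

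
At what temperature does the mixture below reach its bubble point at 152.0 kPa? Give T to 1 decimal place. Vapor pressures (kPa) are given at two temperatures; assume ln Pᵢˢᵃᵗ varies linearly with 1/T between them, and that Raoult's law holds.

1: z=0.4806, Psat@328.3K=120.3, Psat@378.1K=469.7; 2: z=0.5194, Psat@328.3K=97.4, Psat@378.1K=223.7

Bubble-point temperature: ΣzᵢPᵢˢᵃᵗ(T) = P. Interpolate ln Pᵢˢᵃᵗ = aᵢ + bᵢ/T.
  T = 328.3 K: ΣzᵢPᵢˢᵃᵗ = 108.41 kPa
  T = 378.1 K: ΣzᵢPᵢˢᵃᵗ = 341.93 kPa
  T = 353.2 K: ΣzᵢPᵢˢᵃᵗ = 198.81 kPa
  T = 340.8 K: ΣzᵢPᵢˢᵃᵗ = 148.26 kPa
  T = 347.0 K: ΣzᵢPᵢˢᵃᵗ = 172.04 kPa
  T = 343.9 K: ΣzᵢPᵢˢᵃᵗ = 159.79 kPa
  T = 342.4 K: ΣzᵢPᵢˢᵃᵗ = 154.12 kPa
Interpolating between 340.8 K and 342.4 K gives T ≈ 341.8 K.

T = 341.8 K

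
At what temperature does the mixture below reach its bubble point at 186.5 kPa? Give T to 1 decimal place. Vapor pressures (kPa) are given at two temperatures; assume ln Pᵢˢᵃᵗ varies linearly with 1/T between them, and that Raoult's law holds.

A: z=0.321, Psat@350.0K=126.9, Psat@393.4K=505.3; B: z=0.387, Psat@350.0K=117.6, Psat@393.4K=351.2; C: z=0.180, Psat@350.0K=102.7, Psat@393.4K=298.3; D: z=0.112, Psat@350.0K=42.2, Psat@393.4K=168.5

T = 367.8 K

Bubble-point temperature: ΣzᵢPᵢˢᵃᵗ(T) = P. Interpolate ln Pᵢˢᵃᵗ = aᵢ + bᵢ/T.
  T = 350.0 K: ΣzᵢPᵢˢᵃᵗ = 109.46 kPa
  T = 393.4 K: ΣzᵢPᵢˢᵃᵗ = 370.68 kPa
  T = 371.7 K: ΣzᵢPᵢˢᵃᵗ = 208.17 kPa
  T = 360.9 K: ΣzᵢPᵢˢᵃᵗ = 152.53 kPa
  T = 366.3 K: ΣzᵢPᵢˢᵃᵗ = 178.56 kPa
  T = 369.0 K: ΣzᵢPᵢˢᵃᵗ = 192.90 kPa
Interpolating between 366.3 K and 369.0 K gives T ≈ 367.8 K.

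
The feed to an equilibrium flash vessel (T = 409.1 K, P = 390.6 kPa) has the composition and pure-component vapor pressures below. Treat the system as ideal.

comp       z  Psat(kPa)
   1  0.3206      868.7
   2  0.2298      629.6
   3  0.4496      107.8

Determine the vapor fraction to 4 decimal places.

Raoult's law: Kᵢ = Pᵢˢᵃᵗ/P = Pᵢˢᵃᵗ/390.6.
  K_1 = 868.7/390.6 = 2.224014, K_2 = 629.6/390.6 = 1.611879, K_3 = 107.8/390.6 = 0.275986
Newton–Raphson from ψ = 0.5:
  ψ = 0.5000: g = -0.15912, g' = -0.8143 → ψ = 0.3046
  ψ = 0.3046: g = -0.01325, g' = -0.7039 → ψ = 0.2858
  ψ = 0.2858: g = -0.00003, g' = -0.7007 → ψ = 0.2857
Converged at ψ = 0.2857.

ψ = 0.2857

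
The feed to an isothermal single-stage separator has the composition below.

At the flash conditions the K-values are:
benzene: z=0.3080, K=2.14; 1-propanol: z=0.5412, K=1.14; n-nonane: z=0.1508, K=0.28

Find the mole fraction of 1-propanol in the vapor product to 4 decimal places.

Newton iteration, ψ⁰ = 0.5:
  ψ = 0.5000: g = 0.12480, g' = -0.3625 → ψ = 0.8443
  ψ = 0.8443: g = -0.03022, g' = -0.6208 → ψ = 0.7956
  ψ = 0.7956: g = -0.00188, g' = -0.5471 → ψ = 0.7922
Converged at ψ = 0.7922.
Compositions from xᵢ = zᵢ/(1+ψ(Kᵢ−1)), yᵢ = Kᵢxᵢ:
  benzene: x = 0.1618, y = 0.3463
  1-propanol: x = 0.4872, y = 0.5554
  n-nonane: x = 0.3510, y = 0.0983

y_1-propanol = 0.5554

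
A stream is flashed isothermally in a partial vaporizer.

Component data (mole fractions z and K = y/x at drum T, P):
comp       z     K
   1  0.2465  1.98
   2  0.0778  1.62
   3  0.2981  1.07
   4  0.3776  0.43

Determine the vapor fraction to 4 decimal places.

ψ = 0.2655

Iterate (Newton) starting at ψ = 0.5:
  ψ = 0.5000: g = -0.08191, g' = -0.3654 → ψ = 0.2758
  ψ = 0.2758: g = -0.00355, g' = -0.3426 → ψ = 0.2655
Converged at ψ = 0.2655.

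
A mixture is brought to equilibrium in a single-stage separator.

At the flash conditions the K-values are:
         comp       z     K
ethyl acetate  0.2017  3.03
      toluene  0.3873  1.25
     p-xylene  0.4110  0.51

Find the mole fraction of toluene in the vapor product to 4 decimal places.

y_toluene = 0.4249

Material balance + equilibrium reduce to Σ zᵢ(Kᵢ−1)/(1+ψ(Kᵢ−1)) = 0.
Check two-phase: ΣzᵢKᵢ = 1.3049 > 1 and Σzᵢ/Kᵢ = 1.1823 > 1, so g(0) = 0.3049 > 0 and g(1) = -0.1823 < 0.
Newton–Raphson from ψ = 0.5:
  ψ = 0.5000: g = 0.02253, g' = -0.3970 → ψ = 0.5567
  ψ = 0.5567: g = 0.00027, g' = -0.3884 → ψ = 0.5574
Converged at ψ = 0.5574.
Compositions from xᵢ = zᵢ/(1+ψ(Kᵢ−1)), yᵢ = Kᵢxᵢ:
  ethyl acetate: x = 0.0946, y = 0.2867
  toluene: x = 0.3399, y = 0.4249
  p-xylene: x = 0.5654, y = 0.2884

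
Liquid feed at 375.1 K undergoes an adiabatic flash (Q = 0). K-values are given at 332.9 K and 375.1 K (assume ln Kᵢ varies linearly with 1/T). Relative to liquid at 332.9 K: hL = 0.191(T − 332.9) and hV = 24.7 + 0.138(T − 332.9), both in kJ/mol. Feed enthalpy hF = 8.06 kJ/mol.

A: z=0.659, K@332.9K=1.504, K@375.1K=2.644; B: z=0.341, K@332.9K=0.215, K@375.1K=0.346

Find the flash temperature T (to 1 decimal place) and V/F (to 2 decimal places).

Adiabatic flash: solve Rachford–Rice at each trial T, then check hF = ψ·hV(T) + (1−ψ)·hL(T).
  T = 332.9 K: K = (1.504, 0.215), RR gives ψ = 0.163, H_out = 4.024 kJ/mol
  T = 375.1 K: K = (2.644, 0.346), RR gives ψ = 0.800, H_out = 26.036 kJ/mol
  T = 354.0 K: K = (2.028, 0.277), RR gives ψ = 0.579, H_out = 17.691 kJ/mol
  T = 343.4 K: K = (1.753, 0.245), RR gives ψ = 0.420, H_out = 12.140 kJ/mol
  T = 338.1 K: K = (1.625, 0.229), RR gives ψ = 0.309, H_out = 8.547 kJ/mol
  T = 335.5 K: K = (1.564, 0.222), RR gives ψ = 0.242, H_out = 6.445 kJ/mol
  T = 336.8 K: K = (1.594, 0.226), RR gives ψ = 0.277, H_out = 7.531 kJ/mol
Linear interpolation between T = 336.8 (H_out = 7.531) and T = 338.1 (H_out = 8.547) on hF = 8.06 gives T ≈ 337.5 K, at which ψ = 0.29.

T = 337.5 K, V/F = 0.29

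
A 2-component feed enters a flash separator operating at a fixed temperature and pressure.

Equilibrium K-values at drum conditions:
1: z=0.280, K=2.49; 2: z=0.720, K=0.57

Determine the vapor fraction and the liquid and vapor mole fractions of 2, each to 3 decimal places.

Rachford–Rice: g(ψ) = Σ zᵢ(Kᵢ−1)/(1+ψ(Kᵢ−1)) = 0.
g(0) = ΣzᵢKᵢ − 1 = 0.108 and g(1) = 1 − Σzᵢ/Kᵢ = -0.376, so a root lies in (0, 1).
Newton–Raphson from ψ = 0.61:
  ψ = 0.610: g = -0.2011, g' = -0.415 → ψ = 0.126
  ψ = 0.126: g = 0.0241, g' = -0.590 → ψ = 0.167
  ψ = 0.167: g = 0.0008, g' = -0.553 → ψ = 0.168
Converged at ψ = 0.168.
Compositions from xᵢ = zᵢ/(1+ψ(Kᵢ−1)), yᵢ = Kᵢxᵢ:
  1: x = 0.224, y = 0.558
  2: x = 0.776, y = 0.442

ψ = 0.168, x_2 = 0.776, y_2 = 0.442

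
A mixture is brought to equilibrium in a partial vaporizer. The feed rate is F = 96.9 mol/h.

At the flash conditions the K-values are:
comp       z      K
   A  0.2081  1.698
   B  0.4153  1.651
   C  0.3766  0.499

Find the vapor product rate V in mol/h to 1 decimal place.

V = 65.8 mol/h

Iterate (Newton) starting at V/F = 0.5:
  V/F = 0.5000: g = 0.05991, g' = -0.3242 → V/F = 0.6848
  V/F = 0.6848: g = -0.00194, g' = -0.3497 → V/F = 0.6792
Converged at V/F = 0.6792.
Then V = V/F·F = 0.6792·96.9 = 65.8 mol/h and L = F − V = 31.1 mol/h.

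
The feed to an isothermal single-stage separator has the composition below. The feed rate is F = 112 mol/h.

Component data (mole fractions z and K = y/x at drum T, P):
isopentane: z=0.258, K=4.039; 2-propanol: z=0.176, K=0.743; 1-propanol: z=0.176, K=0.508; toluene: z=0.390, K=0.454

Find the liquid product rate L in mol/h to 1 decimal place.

L = 77.8 mol/h

Newton iteration, V/F⁰ = 0.5:
  V/F = 0.500: g = -0.1484, g' = -0.686 → V/F = 0.283
  V/F = 0.283: g = 0.0199, g' = -0.921 → V/F = 0.305
  V/F = 0.305: g = 0.0004, g' = -0.882 → V/F = 0.306
Converged at V/F = 0.306.
Then V = V/F·F = 0.3055·112 = 34.2 mol/h and L = F − V = 77.8 mol/h.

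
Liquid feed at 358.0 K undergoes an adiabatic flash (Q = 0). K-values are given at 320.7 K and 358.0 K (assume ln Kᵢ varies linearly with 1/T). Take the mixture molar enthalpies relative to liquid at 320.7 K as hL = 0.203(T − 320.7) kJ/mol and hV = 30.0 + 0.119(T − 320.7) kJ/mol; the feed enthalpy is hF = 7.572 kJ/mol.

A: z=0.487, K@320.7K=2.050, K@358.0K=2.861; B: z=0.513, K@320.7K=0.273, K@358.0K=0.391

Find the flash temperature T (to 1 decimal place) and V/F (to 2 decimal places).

T = 324.7 K, V/F = 0.23

Adiabatic flash: solve Rachford–Rice at each trial T, then check hF = ψ·hV(T) + (1−ψ)·hL(T).
  T = 320.7 K: K = (2.050, 0.273), RR gives ψ = 0.181, H_out = 5.439 kJ/mol
  T = 358.0 K: K = (2.861, 0.391), RR gives ψ = 0.524, H_out = 21.650 kJ/mol
  T = 339.4 K: K = (2.445, 0.330), RR gives ψ = 0.372, H_out = 14.372 kJ/mol
  T = 330.0 K: K = (2.243, 0.301), RR gives ψ = 0.284, H_out = 10.186 kJ/mol
  T = 325.4 K: K = (2.147, 0.287), RR gives ψ = 0.236, H_out = 7.932 kJ/mol
  T = 323.0 K: K = (2.097, 0.280), RR gives ψ = 0.209, H_out = 6.686 kJ/mol
Linear interpolation between T = 323.0 (H_out = 6.686) and T = 325.4 (H_out = 7.932) on hF = 7.572 gives T ≈ 324.7 K, at which ψ = 0.23.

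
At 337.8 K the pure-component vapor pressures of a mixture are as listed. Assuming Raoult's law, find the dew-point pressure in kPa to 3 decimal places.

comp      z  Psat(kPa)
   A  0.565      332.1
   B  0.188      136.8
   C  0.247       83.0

Pdew = 165.249 kPa

At the dew point ψ → 1, so Σzᵢ/Kᵢ = 1 with Kᵢ = Pᵢˢᵃᵗ/P ⇒ 1/P = Σzᵢ/Pᵢˢᵃᵗ.
1/P = 0.565/332.1 + 0.188/136.8 + 0.247/83.0 = 0.006051 ⇒ P = 165.249 kPa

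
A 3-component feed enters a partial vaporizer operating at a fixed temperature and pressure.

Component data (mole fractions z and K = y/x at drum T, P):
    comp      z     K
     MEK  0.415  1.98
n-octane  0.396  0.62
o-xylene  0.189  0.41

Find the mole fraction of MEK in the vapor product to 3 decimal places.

Rachford–Rice: g(V/F) = Σ zᵢ(Kᵢ−1)/(1+V/F(Kᵢ−1)) = 0.
Feasibility: ΣzᵢKᵢ = 1.145, Σzᵢ/Kᵢ = 1.309 — both > 1, two phases present.
Newton–Raphson from V/F = 0.49:
  V/F = 0.490: g = -0.0670, g' = -0.398 → V/F = 0.322
Converged at V/F = 0.322.
Compositions from xᵢ = zᵢ/(1+V/F(Kᵢ−1)), yᵢ = Kᵢxᵢ:
  MEK: x = 0.315, y = 0.625
  n-octane: x = 0.451, y = 0.280
  o-xylene: x = 0.233, y = 0.096

y_MEK = 0.625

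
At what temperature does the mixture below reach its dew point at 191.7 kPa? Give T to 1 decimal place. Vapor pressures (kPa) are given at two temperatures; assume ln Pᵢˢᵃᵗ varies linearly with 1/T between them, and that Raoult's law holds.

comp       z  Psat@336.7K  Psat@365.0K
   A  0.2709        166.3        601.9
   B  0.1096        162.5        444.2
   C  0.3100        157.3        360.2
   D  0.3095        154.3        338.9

Dew-point temperature: Σzᵢ·P/Pᵢˢᵃᵗ(T) = 1. Interpolate ln Pᵢˢᵃᵗ = aᵢ + bᵢ/T.
  T = 336.7 K: ΣzᵢP/Pᵢˢᵃᵗ = 1.2039
  T = 365.0 K: ΣzᵢP/Pᵢˢᵃᵗ = 0.4736
  T = 350.9 K: ΣzᵢP/Pᵢˢᵃᵗ = 0.7363
  T = 343.8 K: ΣzᵢP/Pᵢˢᵃᵗ = 0.9354
  T = 340.2 K: ΣzᵢP/Pᵢˢᵃᵗ = 1.0613
  T = 342.0 K: ΣzᵢP/Pᵢˢᵃᵗ = 0.9959
Interpolating between 340.2 K and 342.0 K gives T ≈ 341.9 K.

T = 341.9 K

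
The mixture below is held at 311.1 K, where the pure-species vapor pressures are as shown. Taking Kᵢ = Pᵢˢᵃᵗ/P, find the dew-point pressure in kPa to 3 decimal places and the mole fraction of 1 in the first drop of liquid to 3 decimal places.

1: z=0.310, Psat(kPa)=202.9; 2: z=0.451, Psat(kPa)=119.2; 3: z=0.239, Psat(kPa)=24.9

Pdew = 67.070 kPa, x_1 = 0.102

At the dew point ψ → 1, so Σzᵢ/Kᵢ = 1 with Kᵢ = Pᵢˢᵃᵗ/P ⇒ 1/P = Σzᵢ/Pᵢˢᵃᵗ.
1/P = 0.310/202.9 + 0.451/119.2 + 0.239/24.9 = 0.014910 ⇒ P = 67.070 kPa
xᵢ = zᵢP/Pᵢˢᵃᵗ ⇒ x_1 = 0.310·67.070/202.9 = 0.102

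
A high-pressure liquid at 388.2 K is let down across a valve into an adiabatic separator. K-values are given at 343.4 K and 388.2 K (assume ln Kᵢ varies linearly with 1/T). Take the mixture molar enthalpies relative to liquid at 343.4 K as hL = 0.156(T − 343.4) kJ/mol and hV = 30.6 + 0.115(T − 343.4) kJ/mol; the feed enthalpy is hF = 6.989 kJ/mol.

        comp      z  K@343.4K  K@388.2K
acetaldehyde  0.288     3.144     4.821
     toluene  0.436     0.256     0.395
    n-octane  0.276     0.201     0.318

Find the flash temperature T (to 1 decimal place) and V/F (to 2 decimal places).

Adiabatic flash: solve Rachford–Rice at each trial T, then check hF = ψ·hV(T) + (1−ψ)·hL(T).
  T = 343.4 K: K = (3.144, 0.256, 0.201), RR gives ψ = 0.044, H_out = 1.353 kJ/mol
  T = 388.2 K: K = (4.821, 0.395, 0.318), RR gives ψ = 0.267, H_out = 14.668 kJ/mol
  T = 365.8 K: K = (3.945, 0.322, 0.256), RR gives ψ = 0.168, H_out = 8.469 kJ/mol
  T = 354.6 K: K = (3.534, 0.288, 0.228), RR gives ψ = 0.111, H_out = 5.085 kJ/mol
  T = 360.2 K: K = (3.737, 0.305, 0.242), RR gives ψ = 0.140, H_out = 6.811 kJ/mol
  T = 363.0 K: K = (3.840, 0.314, 0.249), RR gives ψ = 0.154, H_out = 7.648 kJ/mol
  T = 361.6 K: K = (3.788, 0.309, 0.246), RR gives ψ = 0.147, H_out = 7.231 kJ/mol
Linear interpolation between T = 360.2 (H_out = 6.811) and T = 361.6 (H_out = 7.231) on hF = 6.989 gives T ≈ 360.8 K, at which ψ = 0.14.

T = 360.8 K, V/F = 0.14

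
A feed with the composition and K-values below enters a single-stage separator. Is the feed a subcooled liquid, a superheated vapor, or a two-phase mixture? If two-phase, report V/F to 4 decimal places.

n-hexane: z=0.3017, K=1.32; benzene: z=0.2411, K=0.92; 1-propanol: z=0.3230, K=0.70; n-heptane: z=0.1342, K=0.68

ΣzᵢKᵢ = 0.9374; Σzᵢ/Kᵢ = 1.1494.
Since ΣzᵢKᵢ < 1 the mixture is below its bubble point — single liquid phase.

subcooled liquid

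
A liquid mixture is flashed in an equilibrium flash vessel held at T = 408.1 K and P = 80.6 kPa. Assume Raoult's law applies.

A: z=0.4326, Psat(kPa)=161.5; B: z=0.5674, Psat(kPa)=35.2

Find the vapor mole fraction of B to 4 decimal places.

y_B = 0.2797

Raoult's law: Kᵢ = Pᵢˢᵃᵗ/P = Pᵢˢᵃᵗ/80.6.
  K_A = 161.5/80.6 = 2.003722, K_B = 35.2/80.6 = 0.436725
Let β = V/F and solve Σ zᵢ(Kᵢ−1)/(1+β(Kᵢ−1)) = 0.
Feasibility: ΣzᵢKᵢ = 1.1146, Σzᵢ/Kᵢ = 1.5151 — both > 1, two phases present.
Binary case is linear: z₁(K₁−1)(1+β(K₂−1)) + z₂(K₂−1)(1+β(K₁−1)) = 0
⇒ β = [z₁(K₁−1)+z₂(K₂−1)] / [−(K₁−1)(K₂−1)] = 0.11461/0.56537 = 0.2027
Compositions from xᵢ = zᵢ/(1+β(Kᵢ−1)), yᵢ = Kᵢxᵢ:
  A: x = 0.3595, y = 0.7203
  B: x = 0.6405, y = 0.2797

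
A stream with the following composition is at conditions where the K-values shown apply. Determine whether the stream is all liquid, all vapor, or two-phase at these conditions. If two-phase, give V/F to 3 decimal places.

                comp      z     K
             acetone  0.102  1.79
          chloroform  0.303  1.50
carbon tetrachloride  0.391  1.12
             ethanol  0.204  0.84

ΣzᵢKᵢ = 1.246; Σzᵢ/Kᵢ = 0.851.
Since Σzᵢ/Kᵢ < 1 the mixture is above its dew point — single vapor phase.

all vapor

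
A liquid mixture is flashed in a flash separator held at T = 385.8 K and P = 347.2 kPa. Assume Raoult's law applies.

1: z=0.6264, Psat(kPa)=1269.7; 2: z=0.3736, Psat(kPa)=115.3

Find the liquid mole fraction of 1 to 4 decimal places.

x_1 = 0.2009

Raoult's law: Kᵢ = Pᵢˢᵃᵗ/P = Pᵢˢᵃᵗ/347.2.
  K_1 = 1269.7/347.2 = 3.656970, K_2 = 115.3/347.2 = 0.332085
Let ψ = V/F and solve Σ zᵢ(Kᵢ−1)/(1+ψ(Kᵢ−1)) = 0.
Check two-phase: ΣzᵢKᵢ = 2.4148 > 1 and Σzᵢ/Kᵢ = 1.2963 > 1, so g(0) = 1.4148 > 0 and g(1) = -0.2963 < 0.
Binary case is linear: z₁(K₁−1)(1+ψ(K₂−1)) + z₂(K₂−1)(1+ψ(K₁−1)) = 0
⇒ ψ = [z₁(K₁−1)+z₂(K₂−1)] / [−(K₁−1)(K₂−1)] = 1.41479/1.77463 = 0.7972
Compositions from xᵢ = zᵢ/(1+ψ(Kᵢ−1)), yᵢ = Kᵢxᵢ:
  1: x = 0.2009, y = 0.7346
  2: x = 0.7991, y = 0.2654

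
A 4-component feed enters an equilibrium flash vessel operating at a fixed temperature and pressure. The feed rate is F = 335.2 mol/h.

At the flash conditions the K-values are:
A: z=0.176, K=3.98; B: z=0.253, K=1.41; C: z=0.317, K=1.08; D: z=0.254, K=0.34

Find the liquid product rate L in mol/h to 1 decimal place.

L = 122.9 mol/h

Rachford–Rice: g(V/F) = Σ zᵢ(Kᵢ−1)/(1+V/F(Kᵢ−1)) = 0.
Check two-phase: ΣzᵢKᵢ = 1.486 > 1 and Σzᵢ/Kᵢ = 1.264 > 1, so g(0) = 0.486 > 0 and g(1) = -0.264 < 0.
Iterate (Newton) starting at V/F = 0.5:
  V/F = 0.500: g = 0.0709, g' = -0.530 → V/F = 0.634
Converged at V/F = 0.634.
Then V = V/F·F = 0.6335·335.2 = 212.3 mol/h and L = F − V = 122.9 mol/h.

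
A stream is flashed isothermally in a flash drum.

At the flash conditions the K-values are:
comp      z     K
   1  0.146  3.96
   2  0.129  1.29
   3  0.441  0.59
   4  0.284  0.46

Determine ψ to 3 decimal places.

Rachford–Rice: g(ψ) = Σ zᵢ(Kᵢ−1)/(1+ψ(Kᵢ−1)) = 0.
Check two-phase: ΣzᵢKᵢ = 1.135 > 1 and Σzᵢ/Kᵢ = 1.502 > 1, so g(0) = 0.135 > 0 and g(1) = -0.502 < 0.
Iterate (Newton) starting at ψ = 0.5:
  ψ = 0.500: g = -0.2306, g' = -0.489 → ψ = 0.028
  ψ = 0.028: g = 0.0970, g' = -1.260 → ψ = 0.105
  ψ = 0.105: g = 0.0141, g' = -0.927 → ψ = 0.121
Converged at ψ = 0.121.

ψ = 0.121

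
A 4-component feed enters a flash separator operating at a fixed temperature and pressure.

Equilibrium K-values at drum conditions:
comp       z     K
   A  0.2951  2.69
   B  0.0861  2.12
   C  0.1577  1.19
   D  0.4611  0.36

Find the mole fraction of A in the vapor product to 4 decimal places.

Material balance + equilibrium reduce to Σ zᵢ(Kᵢ−1)/(1+ψ(Kᵢ−1)) = 0.
g(0) = ΣzᵢKᵢ − 1 = 0.3300 and g(1) = 1 − Σzᵢ/Kᵢ = -0.5637, so a root lies in (0, 1).
Newton–Raphson from ψ = 0.34:
  ψ = 0.3400: g = 0.03753, g' = -0.7101 → ψ = 0.3929
  ψ = 0.3929: g = 0.00035, g' = -0.6985 → ψ = 0.3934
Converged at ψ = 0.3934.
Compositions from xᵢ = zᵢ/(1+ψ(Kᵢ−1)), yᵢ = Kᵢxᵢ:
  A: x = 0.1773, y = 0.4768
  B: x = 0.0598, y = 0.1267
  C: x = 0.1467, y = 0.1746
  D: x = 0.6162, y = 0.2218

y_A = 0.4768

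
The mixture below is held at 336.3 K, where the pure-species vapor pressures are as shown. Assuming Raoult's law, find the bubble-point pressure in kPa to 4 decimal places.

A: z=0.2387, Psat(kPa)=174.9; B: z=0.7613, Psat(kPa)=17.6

At the bubble point ψ → 0, so ΣzᵢKᵢ = 1 with Kᵢ = Pᵢˢᵃᵗ/P ⇒ P = ΣzᵢPᵢˢᵃᵗ.
P = 0.2387·174.9 + 0.7613·17.6 = 55.1475 kPa

Pbub = 55.1475 kPa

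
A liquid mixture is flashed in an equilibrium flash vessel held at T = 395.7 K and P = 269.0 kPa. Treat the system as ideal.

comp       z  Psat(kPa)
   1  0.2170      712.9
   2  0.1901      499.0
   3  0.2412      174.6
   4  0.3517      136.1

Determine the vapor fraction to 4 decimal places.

ψ = 0.4476

Raoult's law: Kᵢ = Pᵢˢᵃᵗ/P = Pᵢˢᵃᵗ/269.0.
  K_1 = 712.9/269.0 = 2.650186, K_2 = 499.0/269.0 = 1.855019, K_3 = 174.6/269.0 = 0.649071, K_4 = 136.1/269.0 = 0.505948
Newton iteration, ψ⁰ = 0.33:
  ψ = 0.3300: g = 0.05527, g' = -0.4928 → ψ = 0.4422
  ψ = 0.4422: g = 0.00246, g' = -0.4529 → ψ = 0.4476
Converged at ψ = 0.4476.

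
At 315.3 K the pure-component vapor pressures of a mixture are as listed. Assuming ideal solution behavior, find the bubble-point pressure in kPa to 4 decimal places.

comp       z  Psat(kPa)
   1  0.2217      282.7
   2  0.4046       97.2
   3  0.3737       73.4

At the bubble point ψ → 0, so ΣzᵢKᵢ = 1 with Kᵢ = Pᵢˢᵃᵗ/P ⇒ P = ΣzᵢPᵢˢᵃᵗ.
P = 0.2217·282.7 + 0.4046·97.2 + 0.3737·73.4 = 129.4313 kPa

Pbub = 129.4313 kPa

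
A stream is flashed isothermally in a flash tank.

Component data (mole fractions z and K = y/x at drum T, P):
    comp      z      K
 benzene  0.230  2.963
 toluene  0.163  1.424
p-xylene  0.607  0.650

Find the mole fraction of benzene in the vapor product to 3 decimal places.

y_benzene = 0.319

Iterate (Newton) starting at β = 0.36:
  β = 0.360: g = 0.0814, g' = -0.424 → β = 0.552
  β = 0.552: g = 0.0093, g' = -0.338 → β = 0.580
Converged at β = 0.580.
Compositions from xᵢ = zᵢ/(1+β(Kᵢ−1)), yᵢ = Kᵢxᵢ:
  benzene: x = 0.108, y = 0.319
  toluene: x = 0.131, y = 0.186
  p-xylene: x = 0.762, y = 0.495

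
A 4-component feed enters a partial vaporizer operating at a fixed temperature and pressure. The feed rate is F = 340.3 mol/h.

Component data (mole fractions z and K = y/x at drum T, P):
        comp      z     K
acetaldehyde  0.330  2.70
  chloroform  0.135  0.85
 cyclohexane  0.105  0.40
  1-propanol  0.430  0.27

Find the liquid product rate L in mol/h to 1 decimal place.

Let ψ = V/F and solve Σ zᵢ(Kᵢ−1)/(1+ψ(Kᵢ−1)) = 0.
Feasibility: ΣzᵢKᵢ = 1.164, Σzᵢ/Kᵢ = 2.136 — both > 1, two phases present.
Iterate (Newton) starting at ψ = 0.5:
  ψ = 0.500: g = -0.3030, g' = -0.928 → ψ = 0.173
  ψ = 0.173: g = -0.0172, g' = -0.920 → ψ = 0.155
Converged at ψ = 0.155.
Then V = ψ·F = 0.1549·340.3 = 52.7 mol/h and L = F − V = 287.6 mol/h.

L = 287.6 mol/h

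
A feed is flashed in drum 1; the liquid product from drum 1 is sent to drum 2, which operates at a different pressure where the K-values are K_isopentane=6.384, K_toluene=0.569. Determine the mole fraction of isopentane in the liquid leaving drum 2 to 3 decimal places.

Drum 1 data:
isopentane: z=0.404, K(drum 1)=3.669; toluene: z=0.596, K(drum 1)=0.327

x_isopentane (drum 2) = 0.074

Drum 1:
Rachford–Rice: g(ψ₁) = Σ zᵢ(Kᵢ−1)/(1+ψ₁(Kᵢ−1)) = 0.
Check two-phase: ΣzᵢKᵢ = 1.677 > 1 and Σzᵢ/Kᵢ = 1.933 > 1, so g(0) = 0.677 > 0 and g(1) = -0.933 < 0.
Newton–Raphson from ψ₁ = 0.5:
  ψ₁ = 0.500: g = -0.1426, g' = -1.141 → ψ₁ = 0.375
  ψ₁ = 0.375: g = 0.0024, g' = -1.202 → ψ₁ = 0.377
Converged at ψ₁ = 0.377.
Drum-1 compositions:
  isopentane: x = 0.201, y = 0.739
  toluene: x = 0.799, y = 0.261
Drum-2 feed = drum-1 liquid: z₂ = (0.2014, 0.7986).
Drum 2:
Binary case is linear: z₁(K₁−1)(1+ψ₂(K₂−1)) + z₂(K₂−1)(1+ψ₂(K₁−1)) = 0
⇒ ψ₂ = [z₁(K₁−1)+z₂(K₂−1)] / [−(K₁−1)(K₂−1)] = 0.7400/2.3205 = 0.319
  isopentane: x = 0.074, y = 0.473
  toluene: x = 0.926, y = 0.527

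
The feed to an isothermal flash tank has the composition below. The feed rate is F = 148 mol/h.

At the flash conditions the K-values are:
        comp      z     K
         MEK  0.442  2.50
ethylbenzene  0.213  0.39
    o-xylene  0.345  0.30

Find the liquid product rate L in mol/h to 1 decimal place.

Material balance + equilibrium reduce to Σ zᵢ(Kᵢ−1)/(1+ψ(Kᵢ−1)) = 0.
Feasibility: ΣzᵢKᵢ = 1.292, Σzᵢ/Kᵢ = 1.873 — both > 1, two phases present.
Newton–Raphson from ψ = 0.5:
  ψ = 0.500: g = -0.1796, g' = -0.889 → ψ = 0.298
  ψ = 0.298: g = -0.0057, g' = -0.863 → ψ = 0.291
Converged at ψ = 0.291.
Then V = ψ·F = 0.2913·148 = 43.1 mol/h and L = F − V = 104.9 mol/h.

L = 104.9 mol/h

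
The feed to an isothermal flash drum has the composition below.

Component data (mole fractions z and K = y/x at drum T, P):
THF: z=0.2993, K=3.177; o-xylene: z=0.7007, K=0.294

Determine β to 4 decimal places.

Let β = V/F and solve Σ zᵢ(Kᵢ−1)/(1+β(Kᵢ−1)) = 0.
Feasibility: ΣzᵢKᵢ = 1.1569, Σzᵢ/Kᵢ = 2.4775 — both > 1, two phases present.
Binary case is linear: z₁(K₁−1)(1+β(K₂−1)) + z₂(K₂−1)(1+β(K₁−1)) = 0
⇒ β = [z₁(K₁−1)+z₂(K₂−1)] / [−(K₁−1)(K₂−1)] = 0.15688/1.53696 = 0.1021

β = 0.1021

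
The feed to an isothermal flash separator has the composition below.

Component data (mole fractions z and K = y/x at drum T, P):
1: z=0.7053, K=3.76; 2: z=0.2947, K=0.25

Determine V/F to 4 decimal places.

Rachford–Rice: g(V/F) = Σ zᵢ(Kᵢ−1)/(1+V/F(Kᵢ−1)) = 0.
Feasibility: ΣzᵢKᵢ = 2.7256, Σzᵢ/Kᵢ = 1.3664 — both > 1, two phases present.
Iterate (Newton) starting at V/F = 0.66:
  V/F = 0.6600: g = 0.25223, g' = -1.3249 → V/F = 0.8504
  V/F = 0.8504: g = -0.02861, g' = -1.7431 → V/F = 0.8340
  V/F = 0.8340: g = -0.00057, g' = -1.6746 → V/F = 0.8336
Converged at V/F = 0.8336.

V/F = 0.8336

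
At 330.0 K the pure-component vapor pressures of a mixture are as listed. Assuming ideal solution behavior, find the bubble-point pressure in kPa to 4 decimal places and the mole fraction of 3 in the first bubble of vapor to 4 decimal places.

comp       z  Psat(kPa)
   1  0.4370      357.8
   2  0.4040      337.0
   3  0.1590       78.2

Pbub = 304.9404 kPa, y_3 = 0.0408

At the bubble point ψ → 0, so ΣzᵢKᵢ = 1 with Kᵢ = Pᵢˢᵃᵗ/P ⇒ P = ΣzᵢPᵢˢᵃᵗ.
P = 0.4370·357.8 + 0.4040·337.0 + 0.1590·78.2 = 304.9404 kPa
yᵢ = zᵢPᵢˢᵃᵗ/P ⇒ y_3 = 0.1590·78.2/304.9404 = 0.0408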